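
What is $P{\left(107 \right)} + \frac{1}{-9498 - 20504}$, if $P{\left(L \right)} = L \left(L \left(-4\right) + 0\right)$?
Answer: $- \frac{1373971593}{30002} \approx -45796.0$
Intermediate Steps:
$P{\left(L \right)} = - 4 L^{2}$ ($P{\left(L \right)} = L \left(- 4 L + 0\right) = L \left(- 4 L\right) = - 4 L^{2}$)
$P{\left(107 \right)} + \frac{1}{-9498 - 20504} = - 4 \cdot 107^{2} + \frac{1}{-9498 - 20504} = \left(-4\right) 11449 + \frac{1}{-30002} = -45796 - \frac{1}{30002} = - \frac{1373971593}{30002}$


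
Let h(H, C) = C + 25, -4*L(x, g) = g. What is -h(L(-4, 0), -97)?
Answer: 72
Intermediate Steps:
L(x, g) = -g/4
h(H, C) = 25 + C
-h(L(-4, 0), -97) = -(25 - 97) = -1*(-72) = 72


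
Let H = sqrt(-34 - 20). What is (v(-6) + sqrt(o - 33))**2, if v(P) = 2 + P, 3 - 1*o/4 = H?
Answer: (4 - sqrt(3)*sqrt(-7 - 4*I*sqrt(6)))**2 ≈ -27.0 + 13.361*I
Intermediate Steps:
H = 3*I*sqrt(6) (H = sqrt(-54) = 3*I*sqrt(6) ≈ 7.3485*I)
o = 12 - 12*I*sqrt(6) ≈ 12.0 - 29.394*I
(v(-6) + sqrt(o - 33))**2 = ((2 - 6) + sqrt((12 - 12*I*sqrt(6)) - 33))**2 = (-4 + sqrt(-21 - 12*I*sqrt(6)))**2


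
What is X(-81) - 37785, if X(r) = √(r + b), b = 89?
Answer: -37785 + 2*√2 ≈ -37782.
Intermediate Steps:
X(r) = √(89 + r) (X(r) = √(r + 89) = √(89 + r))
X(-81) - 37785 = √(89 - 81) - 37785 = √8 - 37785 = 2*√2 - 37785 = -37785 + 2*√2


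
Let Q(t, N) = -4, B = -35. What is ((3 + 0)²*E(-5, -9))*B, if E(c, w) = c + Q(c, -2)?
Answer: 2835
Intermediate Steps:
E(c, w) = -4 + c (E(c, w) = c - 4 = -4 + c)
((3 + 0)²*E(-5, -9))*B = ((3 + 0)²*(-4 - 5))*(-35) = (3²*(-9))*(-35) = (9*(-9))*(-35) = -81*(-35) = 2835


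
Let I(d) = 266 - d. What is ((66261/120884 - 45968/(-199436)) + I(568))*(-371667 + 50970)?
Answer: 582227972727135345/6027155356 ≈ 9.6601e+7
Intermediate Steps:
((66261/120884 - 45968/(-199436)) + I(568))*(-371667 + 50970) = ((66261/120884 - 45968/(-199436)) + (266 - 1*568))*(-371667 + 50970) = ((66261*(1/120884) - 45968*(-1/199436)) + (266 - 568))*(-320697) = ((66261/120884 + 11492/49859) - 302)*(-320697) = (4692906127/6027155356 - 302)*(-320697) = -1815508011385/6027155356*(-320697) = 582227972727135345/6027155356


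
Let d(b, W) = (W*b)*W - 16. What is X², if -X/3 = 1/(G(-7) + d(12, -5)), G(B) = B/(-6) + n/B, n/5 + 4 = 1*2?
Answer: 15876/144889369 ≈ 0.00010957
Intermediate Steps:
n = -10 (n = -20 + 5*(1*2) = -20 + 5*2 = -20 + 10 = -10)
d(b, W) = -16 + b*W² (d(b, W) = b*W² - 16 = -16 + b*W²)
G(B) = -10/B - B/6 (G(B) = B/(-6) - 10/B = B*(-⅙) - 10/B = -B/6 - 10/B = -10/B - B/6)
X = -126/12037 (X = -3/((-10/(-7) - ⅙*(-7)) + (-16 + 12*(-5)²)) = -3/((-10*(-⅐) + 7/6) + (-16 + 12*25)) = -3/((10/7 + 7/6) + (-16 + 300)) = -3/(109/42 + 284) = -3/12037/42 = -3*42/12037 = -126/12037 ≈ -0.010468)
X² = (-126/12037)² = 15876/144889369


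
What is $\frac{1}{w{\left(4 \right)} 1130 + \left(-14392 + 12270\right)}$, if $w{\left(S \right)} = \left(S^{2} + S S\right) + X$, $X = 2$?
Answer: $\frac{1}{36298} \approx 2.755 \cdot 10^{-5}$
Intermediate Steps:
$w{\left(S \right)} = 2 + 2 S^{2}$ ($w{\left(S \right)} = \left(S^{2} + S S\right) + 2 = \left(S^{2} + S^{2}\right) + 2 = 2 S^{2} + 2 = 2 + 2 S^{2}$)
$\frac{1}{w{\left(4 \right)} 1130 + \left(-14392 + 12270\right)} = \frac{1}{\left(2 + 2 \cdot 4^{2}\right) 1130 + \left(-14392 + 12270\right)} = \frac{1}{\left(2 + 2 \cdot 16\right) 1130 - 2122} = \frac{1}{\left(2 + 32\right) 1130 - 2122} = \frac{1}{34 \cdot 1130 - 2122} = \frac{1}{38420 - 2122} = \frac{1}{36298}$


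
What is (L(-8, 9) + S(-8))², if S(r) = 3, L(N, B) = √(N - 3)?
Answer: (3 + I*√11)² ≈ -2.0 + 19.9*I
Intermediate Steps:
L(N, B) = √(-3 + N)
(L(-8, 9) + S(-8))² = (√(-3 - 8) + 3)² = (√(-11) + 3)² = (I*√11 + 3)² = (3 + I*√11)²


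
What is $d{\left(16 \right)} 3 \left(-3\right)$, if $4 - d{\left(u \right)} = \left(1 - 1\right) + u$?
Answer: $108$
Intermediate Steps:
$d{\left(u \right)} = 4 - u$ ($d{\left(u \right)} = 4 - \left(\left(1 - 1\right) + u\right) = 4 - \left(0 + u\right) = 4 - u$)
$d{\left(16 \right)} 3 \left(-3\right) = \left(4 - 16\right) 3 \left(-3\right) = \left(4 - 16\right) \left(-9\right) = \left(-12\right) \left(-9\right) = 108$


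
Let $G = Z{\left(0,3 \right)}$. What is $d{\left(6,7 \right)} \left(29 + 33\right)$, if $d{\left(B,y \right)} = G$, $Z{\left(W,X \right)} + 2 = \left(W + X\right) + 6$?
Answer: $434$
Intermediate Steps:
$Z{\left(W,X \right)} = 4 + W + X$ ($Z{\left(W,X \right)} = -2 + \left(\left(W + X\right) + 6\right) = -2 + \left(6 + W + X\right) = 4 + W + X$)
$G = 7$ ($G = 4 + 0 + 3 = 7$)
$d{\left(B,y \right)} = 7$
$d{\left(6,7 \right)} \left(29 + 33\right) = 7 \left(29 + 33\right) = 7 \cdot 62 = 434$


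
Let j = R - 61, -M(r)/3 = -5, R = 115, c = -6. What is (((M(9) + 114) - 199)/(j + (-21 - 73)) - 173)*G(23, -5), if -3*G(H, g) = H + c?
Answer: 11645/12 ≈ 970.42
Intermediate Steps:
M(r) = 15 (M(r) = -3*(-5) = 15)
G(H, g) = 2 - H/3 (G(H, g) = -(H - 6)/3 = -(-6 + H)/3 = 2 - H/3)
j = 54 (j = 115 - 61 = 54)
(((M(9) + 114) - 199)/(j + (-21 - 73)) - 173)*G(23, -5) = (((15 + 114) - 199)/(54 + (-21 - 73)) - 173)*(2 - ⅓*23) = ((129 - 199)/(54 - 94) - 173)*(2 - 23/3) = (-70/(-40) - 173)*(-17/3) = (-70*(-1/40) - 173)*(-17/3) = (7/4 - 173)*(-17/3) = -685/4*(-17/3) = 11645/12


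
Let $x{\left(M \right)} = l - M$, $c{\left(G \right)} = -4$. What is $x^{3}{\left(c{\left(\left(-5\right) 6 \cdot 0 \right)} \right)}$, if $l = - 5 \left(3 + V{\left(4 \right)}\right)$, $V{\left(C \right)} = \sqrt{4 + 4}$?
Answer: $-7931 - 5630 \sqrt{2} \approx -15893.0$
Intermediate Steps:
$V{\left(C \right)} = 2 \sqrt{2}$ ($V{\left(C \right)} = \sqrt{8} = 2 \sqrt{2}$)
$l = -15 - 10 \sqrt{2}$ ($l = - 5 \left(3 + 2 \sqrt{2}\right) = -15 - 10 \sqrt{2} \approx -29.142$)
$x{\left(M \right)} = -15 - M - 10 \sqrt{2}$ ($x{\left(M \right)} = \left(-15 - 10 \sqrt{2}\right) - M = -15 - M - 10 \sqrt{2}$)
$x^{3}{\left(c{\left(\left(-5\right) 6 \cdot 0 \right)} \right)} = \left(-15 - -4 - 10 \sqrt{2}\right)^{3} = \left(-15 + 4 - 10 \sqrt{2}\right)^{3} = \left(-11 - 10 \sqrt{2}\right)^{3}$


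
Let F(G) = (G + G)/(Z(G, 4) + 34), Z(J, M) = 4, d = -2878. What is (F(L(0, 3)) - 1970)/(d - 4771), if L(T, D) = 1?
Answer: 37429/145331 ≈ 0.25754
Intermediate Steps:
F(G) = G/19 (F(G) = (G + G)/(4 + 34) = (2*G)/38 = (2*G)*(1/38) = G/19)
(F(L(0, 3)) - 1970)/(d - 4771) = ((1/19)*1 - 1970)/(-2878 - 4771) = (1/19 - 1970)/(-7649) = -37429/19*(-1/7649) = 37429/145331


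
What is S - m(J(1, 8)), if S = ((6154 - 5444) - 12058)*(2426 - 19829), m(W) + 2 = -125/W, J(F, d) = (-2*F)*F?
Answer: 394978367/2 ≈ 1.9749e+8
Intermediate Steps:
J(F, d) = -2*F**2
m(W) = -2 - 125/W
S = 197489244 (S = (710 - 12058)*(-17403) = -11348*(-17403) = 197489244)
S - m(J(1, 8)) = 197489244 - (-2 - 125/((-2*1**2))) = 197489244 - (-2 - 125/((-2*1))) = 197489244 - (-2 - 125/(-2)) = 197489244 - (-2 - 125*(-1/2)) = 197489244 - (-2 + 125/2) = 197489244 - 1*121/2 = 197489244 - 121/2 = 394978367/2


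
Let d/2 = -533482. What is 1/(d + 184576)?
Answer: -1/882388 ≈ -1.1333e-6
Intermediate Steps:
d = -1066964 (d = 2*(-533482) = -1066964)
1/(d + 184576) = 1/(-1066964 + 184576) = 1/(-882388) = -1/882388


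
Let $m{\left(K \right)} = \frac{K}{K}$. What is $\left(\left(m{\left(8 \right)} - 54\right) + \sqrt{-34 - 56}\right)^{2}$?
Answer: $2719 - 318 i \sqrt{10} \approx 2719.0 - 1005.6 i$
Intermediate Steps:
$m{\left(K \right)} = 1$
$\left(\left(m{\left(8 \right)} - 54\right) + \sqrt{-34 - 56}\right)^{2} = \left(\left(1 - 54\right) + \sqrt{-34 - 56}\right)^{2} = \left(-53 + \sqrt{-90}\right)^{2} = \left(-53 + 3 i \sqrt{10}\right)^{2}$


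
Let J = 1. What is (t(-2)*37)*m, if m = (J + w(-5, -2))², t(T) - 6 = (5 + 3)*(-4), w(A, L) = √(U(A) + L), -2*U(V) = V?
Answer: -1443 - 962*√2 ≈ -2803.5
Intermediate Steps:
U(V) = -V/2
w(A, L) = √(L - A/2) (w(A, L) = √(-A/2 + L) = √(L - A/2))
t(T) = -26 (t(T) = 6 + (5 + 3)*(-4) = 6 + 8*(-4) = 6 - 32 = -26)
m = (1 + √2/2)² (m = (1 + √(-2*(-5) + 4*(-2))/2)² = (1 + √(10 - 8)/2)² = (1 + √2/2)² ≈ 2.9142)
(t(-2)*37)*m = (-26*37)*(3/2 + √2) = -962*(3/2 + √2) = -1443 - 962*√2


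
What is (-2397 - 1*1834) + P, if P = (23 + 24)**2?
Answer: -2022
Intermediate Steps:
P = 2209 (P = 47**2 = 2209)
(-2397 - 1*1834) + P = (-2397 - 1*1834) + 2209 = (-2397 - 1834) + 2209 = -4231 + 2209 = -2022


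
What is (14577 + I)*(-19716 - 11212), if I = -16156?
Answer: 48835312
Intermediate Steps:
(14577 + I)*(-19716 - 11212) = (14577 - 16156)*(-19716 - 11212) = -1579*(-30928) = 48835312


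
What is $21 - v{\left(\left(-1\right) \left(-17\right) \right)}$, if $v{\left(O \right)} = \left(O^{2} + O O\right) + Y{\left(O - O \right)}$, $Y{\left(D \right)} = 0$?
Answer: $-557$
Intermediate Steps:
$v{\left(O \right)} = 2 O^{2}$ ($v{\left(O \right)} = \left(O^{2} + O O\right) + 0 = \left(O^{2} + O^{2}\right) + 0 = 2 O^{2} + 0 = 2 O^{2}$)
$21 - v{\left(\left(-1\right) \left(-17\right) \right)} = 21 - 2 \left(\left(-1\right) \left(-17\right)\right)^{2} = 21 - 2 \cdot 17^{2} = 21 - 2 \cdot 289 = 21 - 578 = -557$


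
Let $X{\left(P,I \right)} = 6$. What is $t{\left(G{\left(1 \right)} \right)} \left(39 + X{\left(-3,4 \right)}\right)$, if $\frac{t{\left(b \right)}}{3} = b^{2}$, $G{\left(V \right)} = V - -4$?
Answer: $3375$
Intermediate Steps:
$G{\left(V \right)} = 4 + V$ ($G{\left(V \right)} = V + 4 = 4 + V$)
$t{\left(b \right)} = 3 b^{2}$
$t{\left(G{\left(1 \right)} \right)} \left(39 + X{\left(-3,4 \right)}\right) = 3 \left(4 + 1\right)^{2} \left(39 + 6\right) = 3 \cdot 5^{2} \cdot 45 = 3 \cdot 25 \cdot 45 = 75 \cdot 45 = 3375$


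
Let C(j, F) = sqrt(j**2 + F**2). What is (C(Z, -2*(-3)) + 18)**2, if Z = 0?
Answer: 576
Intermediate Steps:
C(j, F) = sqrt(F**2 + j**2)
(C(Z, -2*(-3)) + 18)**2 = (sqrt((-2*(-3))**2 + 0**2) + 18)**2 = (sqrt(6**2 + 0) + 18)**2 = (sqrt(36 + 0) + 18)**2 = (sqrt(36) + 18)**2 = (6 + 18)**2 = 24**2 = 576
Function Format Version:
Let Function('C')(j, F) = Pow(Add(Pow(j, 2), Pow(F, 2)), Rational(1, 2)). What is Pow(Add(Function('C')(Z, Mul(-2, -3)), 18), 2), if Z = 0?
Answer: 576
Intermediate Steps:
Function('C')(j, F) = Pow(Add(Pow(F, 2), Pow(j, 2)), Rational(1, 2))
Pow(Add(Function('C')(Z, Mul(-2, -3)), 18), 2) = Pow(Add(Pow(Add(Pow(Mul(-2, -3), 2), Pow(0, 2)), Rational(1, 2)), 18), 2) = Pow(Add(Pow(Add(Pow(6, 2), 0), Rational(1, 2)), 18), 2) = Pow(Add(Pow(Add(36, 0), Rational(1, 2)), 18), 2) = Pow(Add(Pow(36, Rational(1, 2)), 18), 2) = Pow(Add(6, 18), 2) = Pow(24, 2) = 576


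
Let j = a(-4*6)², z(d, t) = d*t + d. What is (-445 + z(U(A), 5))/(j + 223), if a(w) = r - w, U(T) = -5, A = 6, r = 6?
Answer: -475/1123 ≈ -0.42297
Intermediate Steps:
a(w) = 6 - w
z(d, t) = d + d*t
j = 900 (j = (6 - (-4)*6)² = (6 - 1*(-24))² = (6 + 24)² = 30² = 900)
(-445 + z(U(A), 5))/(j + 223) = (-445 - 5*(1 + 5))/(900 + 223) = (-445 - 5*6)/1123 = (-445 - 30)*(1/1123) = -475*1/1123 = -475/1123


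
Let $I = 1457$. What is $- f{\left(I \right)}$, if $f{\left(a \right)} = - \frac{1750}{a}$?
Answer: $\frac{1750}{1457} \approx 1.2011$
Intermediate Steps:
$- f{\left(I \right)} = - \frac{-1750}{1457} = \left(-1\right) \left(- \frac{1750}{1457}\right) = \frac{1750}{1457}$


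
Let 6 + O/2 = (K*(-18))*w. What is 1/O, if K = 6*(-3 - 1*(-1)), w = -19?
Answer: -1/8220 ≈ -0.00012165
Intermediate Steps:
K = -12 (K = 6*(-3 + 1) = 6*(-2) = -12)
O = -8220 (O = -12 + 2*(-12*(-18)*(-19)) = -12 + 2*(216*(-19)) = -12 + 2*(-4104) = -12 - 8208 = -8220)
1/O = 1/(-8220) = -1/8220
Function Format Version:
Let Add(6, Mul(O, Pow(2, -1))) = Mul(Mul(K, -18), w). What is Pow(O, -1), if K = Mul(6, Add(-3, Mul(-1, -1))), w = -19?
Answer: Rational(-1, 8220) ≈ -0.00012165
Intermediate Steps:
K = -12 (K = Mul(6, Add(-3, 1)) = Mul(6, -2) = -12)
O = -8220 (O = Add(-12, Mul(2, Mul(Mul(-12, -18), -19))) = Add(-12, Mul(2, Mul(216, -19))) = Add(-12, Mul(2, -4104)) = Add(-12, -8208) = -8220)
Pow(O, -1) = Pow(-8220, -1) = Rational(-1, 8220)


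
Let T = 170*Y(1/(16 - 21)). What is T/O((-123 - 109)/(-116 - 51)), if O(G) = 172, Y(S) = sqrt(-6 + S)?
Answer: 17*I*sqrt(155)/86 ≈ 2.461*I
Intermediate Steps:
T = 34*I*sqrt(155) (T = 170*sqrt(-6 + 1/(16 - 21)) = 170*sqrt(-6 + 1/(-5)) = 170*sqrt(-6 - 1/5) = 170*sqrt(-31/5) = 170*(I*sqrt(155)/5) = 34*I*sqrt(155) ≈ 423.3*I)
T/O((-123 - 109)/(-116 - 51)) = (34*I*sqrt(155))/172 = (34*I*sqrt(155))*(1/172) = 17*I*sqrt(155)/86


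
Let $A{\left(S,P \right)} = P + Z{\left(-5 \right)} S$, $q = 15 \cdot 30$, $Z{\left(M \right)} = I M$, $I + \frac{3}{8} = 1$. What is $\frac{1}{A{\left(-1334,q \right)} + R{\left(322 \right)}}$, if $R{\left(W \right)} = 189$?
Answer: $\frac{4}{19231} \approx 0.000208$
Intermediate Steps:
$I = \frac{5}{8}$ ($I = - \frac{3}{8} + 1 = \frac{5}{8} \approx 0.625$)
$Z{\left(M \right)} = \frac{5 M}{8}$
$q = 450$
$A{\left(S,P \right)} = P - \frac{25 S}{8}$ ($A{\left(S,P \right)} = P + \frac{5}{8} \left(-5\right) S = P - \frac{25 S}{8}$)
$\frac{1}{A{\left(-1334,q \right)} + R{\left(322 \right)}} = \frac{1}{\left(450 - - \frac{16675}{4}\right) + 189} = \frac{1}{\left(450 + \frac{16675}{4}\right) + 189} = \frac{1}{\frac{18475}{4} + 189} = \frac{1}{\frac{19231}{4}} = \frac{4}{19231}$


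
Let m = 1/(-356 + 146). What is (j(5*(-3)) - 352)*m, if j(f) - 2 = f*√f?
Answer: 5/3 + I*√15/14 ≈ 1.6667 + 0.27664*I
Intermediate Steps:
j(f) = 2 + f^(3/2) (j(f) = 2 + f*√f = 2 + f^(3/2))
m = -1/210 (m = 1/(-210) = -1/210 ≈ -0.0047619)
(j(5*(-3)) - 352)*m = ((2 + (5*(-3))^(3/2)) - 352)*(-1/210) = ((2 + (-15)^(3/2)) - 352)*(-1/210) = ((2 - 15*I*√15) - 352)*(-1/210) = (-350 - 15*I*√15)*(-1/210) = 5/3 + I*√15/14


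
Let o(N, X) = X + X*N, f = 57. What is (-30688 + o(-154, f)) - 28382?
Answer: -67791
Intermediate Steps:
o(N, X) = X + N*X
(-30688 + o(-154, f)) - 28382 = (-30688 + 57*(1 - 154)) - 28382 = (-30688 + 57*(-153)) - 28382 = (-30688 - 8721) - 28382 = -39409 - 28382 = -67791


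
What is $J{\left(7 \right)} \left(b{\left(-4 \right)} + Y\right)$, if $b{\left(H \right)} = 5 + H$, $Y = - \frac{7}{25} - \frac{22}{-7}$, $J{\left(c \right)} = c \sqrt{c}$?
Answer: $\frac{676 \sqrt{7}}{25} \approx 71.541$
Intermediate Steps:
$J{\left(c \right)} = c^{\frac{3}{2}}$
$Y = \frac{501}{175}$ ($Y = \left(-7\right) \frac{1}{25} - - \frac{22}{7} = - \frac{7}{25} + \frac{22}{7} = \frac{501}{175} \approx 2.8629$)
$J{\left(7 \right)} \left(b{\left(-4 \right)} + Y\right) = 7^{\frac{3}{2}} \left(\left(5 - 4\right) + \frac{501}{175}\right) = 7 \sqrt{7} \left(1 + \frac{501}{175}\right) = 7 \sqrt{7} \cdot \frac{676}{175} = \frac{676 \sqrt{7}}{25}$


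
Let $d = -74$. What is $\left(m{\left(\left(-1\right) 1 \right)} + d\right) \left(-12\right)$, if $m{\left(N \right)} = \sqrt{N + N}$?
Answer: $888 - 12 i \sqrt{2} \approx 888.0 - 16.971 i$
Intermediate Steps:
$m{\left(N \right)} = \sqrt{2} \sqrt{N}$ ($m{\left(N \right)} = \sqrt{2 N} = \sqrt{2} \sqrt{N}$)
$\left(m{\left(\left(-1\right) 1 \right)} + d\right) \left(-12\right) = \left(\sqrt{2} \sqrt{\left(-1\right) 1} - 74\right) \left(-12\right) = \left(\sqrt{2} \sqrt{-1} - 74\right) \left(-12\right) = \left(\sqrt{2} i - 74\right) \left(-12\right) = \left(i \sqrt{2} - 74\right) \left(-12\right) = \left(-74 + i \sqrt{2}\right) \left(-12\right) = 888 - 12 i \sqrt{2}$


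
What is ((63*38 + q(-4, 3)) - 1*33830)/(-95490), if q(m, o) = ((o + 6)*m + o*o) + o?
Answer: 3146/9549 ≈ 0.32946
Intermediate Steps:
q(m, o) = o + o**2 + m*(6 + o) (q(m, o) = ((6 + o)*m + o**2) + o = (m*(6 + o) + o**2) + o = (o**2 + m*(6 + o)) + o = o + o**2 + m*(6 + o))
((63*38 + q(-4, 3)) - 1*33830)/(-95490) = ((63*38 + (3 + 3**2 + 6*(-4) - 4*3)) - 1*33830)/(-95490) = ((2394 + (3 + 9 - 24 - 12)) - 33830)*(-1/95490) = ((2394 - 24) - 33830)*(-1/95490) = (2370 - 33830)*(-1/95490) = -31460*(-1/95490) = 3146/9549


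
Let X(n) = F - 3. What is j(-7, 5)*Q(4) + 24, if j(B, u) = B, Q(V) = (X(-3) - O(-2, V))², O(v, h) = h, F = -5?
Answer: -984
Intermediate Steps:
X(n) = -8 (X(n) = -5 - 3 = -8)
Q(V) = (-8 - V)²
j(-7, 5)*Q(4) + 24 = -7*(8 + 4)² + 24 = -7*12² + 24 = -7*144 + 24 = -1008 + 24 = -984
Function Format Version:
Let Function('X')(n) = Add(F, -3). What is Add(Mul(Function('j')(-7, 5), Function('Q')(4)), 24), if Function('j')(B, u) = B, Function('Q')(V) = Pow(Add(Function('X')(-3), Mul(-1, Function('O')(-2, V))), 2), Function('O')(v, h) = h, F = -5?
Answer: -984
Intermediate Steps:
Function('X')(n) = -8 (Function('X')(n) = Add(-5, -3) = -8)
Function('Q')(V) = Pow(Add(-8, Mul(-1, V)), 2)
Add(Mul(Function('j')(-7, 5), Function('Q')(4)), 24) = Add(Mul(-7, Pow(Add(8, 4), 2)), 24) = Add(Mul(-7, Pow(12, 2)), 24) = Add(Mul(-7, 144), 24) = Add(-1008, 24) = -984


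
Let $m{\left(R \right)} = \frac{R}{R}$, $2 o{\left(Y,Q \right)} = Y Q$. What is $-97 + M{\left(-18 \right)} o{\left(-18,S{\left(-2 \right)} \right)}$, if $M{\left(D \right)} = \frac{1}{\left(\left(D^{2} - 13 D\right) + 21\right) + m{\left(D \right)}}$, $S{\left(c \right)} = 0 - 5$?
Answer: $- \frac{11243}{116} \approx -96.922$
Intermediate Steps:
$S{\left(c \right)} = -5$
$o{\left(Y,Q \right)} = \frac{Q Y}{2}$ ($o{\left(Y,Q \right)} = \frac{Y Q}{2} = \frac{Q Y}{2}$)
$m{\left(R \right)} = 1$
$M{\left(D \right)} = \frac{1}{22 + D^{2} - 13 D}$ ($M{\left(D \right)} = \frac{1}{\left(\left(D^{2} - 13 D\right) + 21\right) + 1} = \frac{1}{\left(21 + D^{2} - 13 D\right) + 1} = \frac{1}{22 + D^{2} - 13 D}$)
$-97 + M{\left(-18 \right)} o{\left(-18,S{\left(-2 \right)} \right)} = -97 + \frac{\frac{1}{2} \left(-5\right) \left(-18\right)}{22 + \left(-18\right)^{2} - -234} = -97 + \frac{1}{22 + 324 + 234} \cdot 45 = -97 + \frac{1}{580} \cdot 45 = -97 + \frac{9}{116} = - \frac{11243}{116}$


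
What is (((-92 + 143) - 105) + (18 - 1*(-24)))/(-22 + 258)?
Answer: -3/59 ≈ -0.050847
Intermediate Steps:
(((-92 + 143) - 105) + (18 - 1*(-24)))/(-22 + 258) = ((51 - 105) + (18 + 24))/236 = (-54 + 42)*(1/236) = -12*1/236 = -3/59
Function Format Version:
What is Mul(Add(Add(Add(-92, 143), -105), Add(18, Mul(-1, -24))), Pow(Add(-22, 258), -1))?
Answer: Rational(-3, 59) ≈ -0.050847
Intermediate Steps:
Mul(Add(Add(Add(-92, 143), -105), Add(18, Mul(-1, -24))), Pow(Add(-22, 258), -1)) = Mul(Add(Add(51, -105), Add(18, 24)), Pow(236, -1)) = Mul(Add(-54, 42), Rational(1, 236)) = Mul(-12, Rational(1, 236)) = Rational(-3, 59)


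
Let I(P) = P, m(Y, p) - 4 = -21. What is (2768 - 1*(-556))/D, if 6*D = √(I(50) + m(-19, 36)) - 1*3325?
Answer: -8289225/1381949 - 2493*√33/1381949 ≈ -6.0086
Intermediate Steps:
m(Y, p) = -17 (m(Y, p) = 4 - 21 = -17)
D = -3325/6 + √33/6 (D = (√(50 - 17) - 1*3325)/6 = (√33 - 3325)/6 = (-3325 + √33)/6 = -3325/6 + √33/6 ≈ -553.21)
(2768 - 1*(-556))/D = (2768 - 1*(-556))/(-3325/6 + √33/6) = (2768 + 556)/(-3325/6 + √33/6) = 3324/(-3325/6 + √33/6)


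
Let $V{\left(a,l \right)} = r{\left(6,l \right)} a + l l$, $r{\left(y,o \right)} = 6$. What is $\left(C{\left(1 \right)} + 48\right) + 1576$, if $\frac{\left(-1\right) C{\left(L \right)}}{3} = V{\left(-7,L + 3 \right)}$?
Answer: $1702$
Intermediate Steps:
$V{\left(a,l \right)} = l^{2} + 6 a$ ($V{\left(a,l \right)} = 6 a + l l = 6 a + l^{2} = l^{2} + 6 a$)
$C{\left(L \right)} = 126 - 3 \left(3 + L\right)^{2}$ ($C{\left(L \right)} = - 3 \left(\left(L + 3\right)^{2} + 6 \left(-7\right)\right) = - 3 \left(\left(3 + L\right)^{2} - 42\right) = - 3 \left(-42 + \left(3 + L\right)^{2}\right) = 126 - 3 \left(3 + L\right)^{2}$)
$\left(C{\left(1 \right)} + 48\right) + 1576 = \left(\left(126 - 3 \left(3 + 1\right)^{2}\right) + 48\right) + 1576 = \left(\left(126 - 3 \cdot 4^{2}\right) + 48\right) + 1576 = \left(\left(126 - 48\right) + 48\right) + 1576 = \left(78 + 48\right) + 1576 = 126 + 1576 = 1702$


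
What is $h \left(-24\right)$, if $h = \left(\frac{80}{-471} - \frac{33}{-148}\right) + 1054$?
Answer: $- \frac{146951870}{5809} \approx -25297.0$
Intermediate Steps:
$h = \frac{73475935}{69708}$ ($h = \left(80 \left(- \frac{1}{471}\right) - - \frac{33}{148}\right) + 1054 = \left(- \frac{80}{471} + \frac{33}{148}\right) + 1054 = \frac{3703}{69708} + 1054 = \frac{73475935}{69708} \approx 1054.1$)
$h \left(-24\right) = \frac{73475935}{69708} \left(-24\right) = - \frac{146951870}{5809}$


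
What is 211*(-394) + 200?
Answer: -82934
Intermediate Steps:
211*(-394) + 200 = -83134 + 200 = -82934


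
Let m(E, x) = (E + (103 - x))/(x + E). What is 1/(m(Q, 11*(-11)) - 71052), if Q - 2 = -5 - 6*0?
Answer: -124/8810669 ≈ -1.4074e-5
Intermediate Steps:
Q = -3 (Q = 2 + (-5 - 6*0) = 2 + (-5 + 0) = 2 - 5 = -3)
m(E, x) = (103 + E - x)/(E + x)
1/(m(Q, 11*(-11)) - 71052) = 1/((103 - 3 - 11*(-11))/(-3 + 11*(-11)) - 71052) = 1/((103 - 3 - 1*(-121))/(-3 - 121) - 71052) = 1/((103 - 3 + 121)/(-124) - 71052) = 1/(-1/124*221 - 71052) = 1/(-221/124 - 71052) = 1/(-8810669/124) = -124/8810669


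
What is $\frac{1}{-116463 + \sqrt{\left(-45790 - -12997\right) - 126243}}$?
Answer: $- \frac{38821}{4521263135} - \frac{2 i \sqrt{39759}}{13563789405} \approx -8.5863 \cdot 10^{-6} - 2.9401 \cdot 10^{-8} i$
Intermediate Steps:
$\frac{1}{-116463 + \sqrt{\left(-45790 - -12997\right) - 126243}} = \frac{1}{-116463 + \sqrt{\left(-45790 + 12997\right) - 126243}} = \frac{1}{-116463 + \sqrt{-32793 - 126243}} = \frac{1}{-116463 + \sqrt{-159036}} = \frac{1}{-116463 + 2 i \sqrt{39759}}$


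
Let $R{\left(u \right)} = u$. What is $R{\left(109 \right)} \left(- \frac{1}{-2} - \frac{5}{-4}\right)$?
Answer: $\frac{763}{4} \approx 190.75$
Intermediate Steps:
$R{\left(109 \right)} \left(- \frac{1}{-2} - \frac{5}{-4}\right) = 109 \left(- \frac{1}{-2} - \frac{5}{-4}\right) = 109 \left(\left(-1\right) \left(- \frac{1}{2}\right) - - \frac{5}{4}\right) = 109 \left(\frac{1}{2} + \frac{5}{4}\right) = 109 \cdot \frac{7}{4} = \frac{763}{4}$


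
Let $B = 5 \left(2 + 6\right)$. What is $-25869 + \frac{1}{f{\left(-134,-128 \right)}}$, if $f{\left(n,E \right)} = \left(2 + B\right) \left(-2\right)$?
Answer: $- \frac{2172997}{84} \approx -25869.0$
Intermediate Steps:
$B = 40$ ($B = 5 \cdot 8 = 40$)
$f{\left(n,E \right)} = -84$ ($f{\left(n,E \right)} = \left(2 + 40\right) \left(-2\right) = 42 \left(-2\right) = -84$)
$-25869 + \frac{1}{f{\left(-134,-128 \right)}} = -25869 + \frac{1}{-84} = -25869 - \frac{1}{84} = - \frac{2172997}{84}$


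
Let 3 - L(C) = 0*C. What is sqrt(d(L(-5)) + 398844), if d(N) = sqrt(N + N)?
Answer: sqrt(398844 + sqrt(6)) ≈ 631.54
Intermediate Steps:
L(C) = 3 (L(C) = 3 - 0*C = 3 - 1*0 = 3 + 0 = 3)
d(N) = sqrt(2)*sqrt(N) (d(N) = sqrt(2*N) = sqrt(2)*sqrt(N))
sqrt(d(L(-5)) + 398844) = sqrt(sqrt(2)*sqrt(3) + 398844) = sqrt(sqrt(6) + 398844) = sqrt(398844 + sqrt(6))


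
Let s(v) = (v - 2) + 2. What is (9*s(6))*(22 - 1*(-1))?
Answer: 1242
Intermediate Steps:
s(v) = v (s(v) = (-2 + v) + 2 = v)
(9*s(6))*(22 - 1*(-1)) = (9*6)*(22 - 1*(-1)) = 54*(22 + 1) = 54*23 = 1242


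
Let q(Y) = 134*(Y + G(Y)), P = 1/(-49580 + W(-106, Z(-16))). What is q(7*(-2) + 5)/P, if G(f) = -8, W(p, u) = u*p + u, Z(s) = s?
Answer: 109116200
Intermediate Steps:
W(p, u) = u + p*u (W(p, u) = p*u + u = u + p*u)
P = -1/47900 (P = 1/(-49580 - 16*(1 - 106)) = 1/(-49580 - 16*(-105)) = 1/(-49580 + 1680) = 1/(-47900) = -1/47900 ≈ -2.0877e-5)
q(Y) = -1072 + 134*Y (q(Y) = 134*(Y - 8) = 134*(-8 + Y) = -1072 + 134*Y)
q(7*(-2) + 5)/P = (-1072 + 134*(7*(-2) + 5))/(-1/47900) = (-1072 + 134*(-14 + 5))*(-47900) = (-1072 + 134*(-9))*(-47900) = (-1072 - 1206)*(-47900) = -2278*(-47900) = 109116200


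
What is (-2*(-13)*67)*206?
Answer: 358852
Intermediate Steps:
(-2*(-13)*67)*206 = (26*67)*206 = 1742*206 = 358852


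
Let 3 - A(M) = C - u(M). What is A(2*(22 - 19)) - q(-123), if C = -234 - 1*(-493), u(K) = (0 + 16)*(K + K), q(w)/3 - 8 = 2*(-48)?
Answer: 200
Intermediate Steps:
q(w) = -264 (q(w) = 24 + 3*(2*(-48)) = 24 + 3*(-96) = 24 - 288 = -264)
u(K) = 32*K (u(K) = 16*(2*K) = 32*K)
C = 259 (C = -234 + 493 = 259)
A(M) = -256 + 32*M (A(M) = 3 - (259 - 32*M) = 3 + (-259 + 32*M) = -256 + 32*M)
A(2*(22 - 19)) - q(-123) = (-256 + 32*(2*(22 - 19))) - 1*(-264) = (-256 + 32*(2*3)) + 264 = (-256 + 32*6) + 264 = (-256 + 192) + 264 = -64 + 264 = 200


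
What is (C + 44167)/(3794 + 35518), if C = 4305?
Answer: 6059/4914 ≈ 1.2330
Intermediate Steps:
(C + 44167)/(3794 + 35518) = (4305 + 44167)/(3794 + 35518) = 48472/39312 = 48472*(1/39312) = 6059/4914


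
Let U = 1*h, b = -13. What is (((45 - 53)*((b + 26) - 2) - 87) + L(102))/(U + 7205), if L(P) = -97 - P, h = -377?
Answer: -187/3414 ≈ -0.054774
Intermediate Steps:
U = -377 (U = 1*(-377) = -377)
(((45 - 53)*((b + 26) - 2) - 87) + L(102))/(U + 7205) = (((45 - 53)*((-13 + 26) - 2) - 87) + (-97 - 1*102))/(-377 + 7205) = ((-8*(13 - 2) - 87) + (-97 - 102))/6828 = ((-8*11 - 87) - 199)*(1/6828) = ((-88 - 87) - 199)*(1/6828) = (-175 - 199)*(1/6828) = -374*1/6828 = -187/3414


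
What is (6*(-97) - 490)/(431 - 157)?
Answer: -536/137 ≈ -3.9124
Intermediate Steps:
(6*(-97) - 490)/(431 - 157) = (-582 - 490)/274 = -1072*1/274 = -536/137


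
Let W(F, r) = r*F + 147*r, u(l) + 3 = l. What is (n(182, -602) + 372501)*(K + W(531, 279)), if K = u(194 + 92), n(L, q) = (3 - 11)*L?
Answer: 70292620025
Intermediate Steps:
n(L, q) = -8*L
u(l) = -3 + l
K = 283 (K = -3 + (194 + 92) = -3 + 286 = 283)
W(F, r) = 147*r + F*r (W(F, r) = F*r + 147*r = 147*r + F*r)
(n(182, -602) + 372501)*(K + W(531, 279)) = (-8*182 + 372501)*(283 + 279*(147 + 531)) = (-1456 + 372501)*(283 + 279*678) = 371045*(283 + 189162) = 371045*189445 = 70292620025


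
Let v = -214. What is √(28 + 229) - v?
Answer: 214 + √257 ≈ 230.03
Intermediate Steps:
√(28 + 229) - v = √(28 + 229) - 1*(-214) = √257 + 214 = 214 + √257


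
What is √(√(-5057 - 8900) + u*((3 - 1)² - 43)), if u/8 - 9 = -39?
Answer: √(9360 + I*√13957) ≈ 96.749 + 0.6105*I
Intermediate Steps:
u = -240 (u = 72 + 8*(-39) = 72 - 312 = -240)
√(√(-5057 - 8900) + u*((3 - 1)² - 43)) = √(√(-5057 - 8900) - 240*((3 - 1)² - 43)) = √(√(-13957) - 240*(2² - 43)) = √(I*√13957 - 240*(4 - 43)) = √(I*√13957 - 240*(-39)) = √(I*√13957 + 9360) = √(9360 + I*√13957)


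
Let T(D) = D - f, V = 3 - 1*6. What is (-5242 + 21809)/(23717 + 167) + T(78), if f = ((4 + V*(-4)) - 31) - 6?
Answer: 2381083/23884 ≈ 99.694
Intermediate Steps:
V = -3 (V = 3 - 6 = -3)
f = -21 (f = ((4 - 3*(-4)) - 31) - 6 = ((4 + 12) - 31) - 6 = (16 - 31) - 6 = -15 - 6 = -21)
T(D) = 21 + D (T(D) = D - 1*(-21) = D + 21 = 21 + D)
(-5242 + 21809)/(23717 + 167) + T(78) = (-5242 + 21809)/(23717 + 167) + (21 + 78) = 16567/23884 + 99 = 2381083/23884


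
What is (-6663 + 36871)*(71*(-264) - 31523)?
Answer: -1518465536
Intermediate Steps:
(-6663 + 36871)*(71*(-264) - 31523) = 30208*(-18744 - 31523) = 30208*(-50267) = -1518465536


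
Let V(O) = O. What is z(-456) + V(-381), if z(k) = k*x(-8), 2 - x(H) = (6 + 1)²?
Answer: 21051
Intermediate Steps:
x(H) = -47 (x(H) = 2 - (6 + 1)² = 2 - 1*7² = 2 - 1*49 = 2 - 49 = -47)
z(k) = -47*k (z(k) = k*(-47) = -47*k)
z(-456) + V(-381) = -47*(-456) - 381 = 21432 - 381 = 21051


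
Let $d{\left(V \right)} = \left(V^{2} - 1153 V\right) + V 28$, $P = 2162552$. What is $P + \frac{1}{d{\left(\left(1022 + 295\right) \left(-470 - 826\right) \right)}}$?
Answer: $\frac{6304262209733835649}{2915195662224} \approx 2.1626 \cdot 10^{6}$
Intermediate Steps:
$d{\left(V \right)} = V^{2} - 1125 V$ ($d{\left(V \right)} = \left(V^{2} - 1153 V\right) + 28 V = V^{2} - 1125 V$)
$P + \frac{1}{d{\left(\left(1022 + 295\right) \left(-470 - 826\right) \right)}} = 2162552 + \frac{1}{\left(1022 + 295\right) \left(-470 - 826\right) \left(-1125 + \left(1022 + 295\right) \left(-470 - 826\right)\right)} = 2162552 + \frac{1}{1317 \left(-1296\right) \left(-1125 + 1317 \left(-1296\right)\right)} = 2162552 + \frac{1}{\left(-1706832\right) \left(-1125 - 1706832\right)} = 2162552 + \frac{1}{\left(-1706832\right) \left(-1707957\right)} = 2162552 + \frac{1}{2915195662224} = \frac{6304262209733835649}{2915195662224}$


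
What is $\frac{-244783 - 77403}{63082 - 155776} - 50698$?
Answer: $- \frac{2349539113}{46347} \approx -50695.0$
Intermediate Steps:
$\frac{-244783 - 77403}{63082 - 155776} - 50698 = - \frac{322186}{-92694} - 50698 = \left(-322186\right) \left(- \frac{1}{92694}\right) - 50698 = \frac{161093}{46347} - 50698 = - \frac{2349539113}{46347}$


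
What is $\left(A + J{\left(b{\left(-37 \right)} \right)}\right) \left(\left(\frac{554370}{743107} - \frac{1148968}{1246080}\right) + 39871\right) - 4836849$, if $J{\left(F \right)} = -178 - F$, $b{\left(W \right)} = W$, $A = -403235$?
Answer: $- \frac{116381289764174921408}{7234146645} \approx -1.6088 \cdot 10^{10}$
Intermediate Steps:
$\left(A + J{\left(b{\left(-37 \right)} \right)}\right) \left(\left(\frac{554370}{743107} - \frac{1148968}{1246080}\right) + 39871\right) - 4836849 = \left(-403235 - 141\right) \left(\left(\frac{554370}{743107} - \frac{1148968}{1246080}\right) + 39871\right) - 4836849 = \left(-403235 + \left(-178 + 37\right)\right) \left(\left(554370 \cdot \frac{1}{743107} - \frac{143621}{155760}\right) + 39871\right) - 4836849 = \left(-403235 - 141\right) \left(\left(\frac{554370}{743107} - \frac{143621}{155760}\right) + 39871\right) - 4836849 = - 403376 \left(- \frac{20377099247}{115746346320} + 39871\right) - 4836849 = \left(-403376\right) \frac{4614902197025473}{115746346320} - 4836849 = - \frac{116346299289209199803}{7234146645} - 4836849 = - \frac{116381289764174921408}{7234146645}$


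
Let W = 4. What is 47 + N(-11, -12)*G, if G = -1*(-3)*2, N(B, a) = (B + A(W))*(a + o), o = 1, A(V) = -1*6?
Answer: 1169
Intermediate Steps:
A(V) = -6
N(B, a) = (1 + a)*(-6 + B) (N(B, a) = (B - 6)*(a + 1) = (-6 + B)*(1 + a) = (1 + a)*(-6 + B))
G = 6 (G = 3*2 = 6)
47 + N(-11, -12)*G = 47 + (-6 - 11 - 6*(-12) - 11*(-12))*6 = 47 + (-6 - 11 + 72 + 132)*6 = 47 + 187*6 = 47 + 1122 = 1169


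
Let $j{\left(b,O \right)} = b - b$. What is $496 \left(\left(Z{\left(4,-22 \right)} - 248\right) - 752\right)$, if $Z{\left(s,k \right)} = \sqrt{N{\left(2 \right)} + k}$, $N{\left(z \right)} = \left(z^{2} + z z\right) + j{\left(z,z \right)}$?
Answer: $-496000 + 496 i \sqrt{14} \approx -4.96 \cdot 10^{5} + 1855.9 i$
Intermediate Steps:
$j{\left(b,O \right)} = 0$
$N{\left(z \right)} = 2 z^{2}$ ($N{\left(z \right)} = \left(z^{2} + z z\right) + 0 = \left(z^{2} + z^{2}\right) + 0 = 2 z^{2} + 0 = 2 z^{2}$)
$Z{\left(s,k \right)} = \sqrt{8 + k}$ ($Z{\left(s,k \right)} = \sqrt{2 \cdot 2^{2} + k} = \sqrt{2 \cdot 4 + k} = \sqrt{8 + k}$)
$496 \left(\left(Z{\left(4,-22 \right)} - 248\right) - 752\right) = 496 \left(\left(\sqrt{8 - 22} - 248\right) - 752\right) = 496 \left(\left(\sqrt{-14} - 248\right) - 752\right) = 496 \left(\left(i \sqrt{14} - 248\right) - 752\right) = 496 \left(\left(-248 + i \sqrt{14}\right) - 752\right) = 496 \left(-1000 + i \sqrt{14}\right) = -496000 + 496 i \sqrt{14}$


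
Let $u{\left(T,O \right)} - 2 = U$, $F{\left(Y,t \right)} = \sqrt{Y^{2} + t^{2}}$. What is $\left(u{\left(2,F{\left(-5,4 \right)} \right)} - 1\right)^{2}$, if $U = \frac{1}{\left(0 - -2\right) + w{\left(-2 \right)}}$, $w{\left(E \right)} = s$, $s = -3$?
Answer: $0$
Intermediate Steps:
$w{\left(E \right)} = -3$
$U = -1$ ($U = \frac{1}{\left(0 - -2\right) - 3} = \frac{1}{\left(0 + 2\right) - 3} = \frac{1}{2 - 3} = \frac{1}{-1} = -1$)
$u{\left(T,O \right)} = 1$ ($u{\left(T,O \right)} = 2 - 1 = 1$)
$\left(u{\left(2,F{\left(-5,4 \right)} \right)} - 1\right)^{2} = \left(1 - 1\right)^{2} = 0^{2} = 0$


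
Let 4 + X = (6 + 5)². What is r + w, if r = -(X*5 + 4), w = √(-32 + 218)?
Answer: -589 + √186 ≈ -575.36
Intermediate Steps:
X = 117 (X = -4 + (6 + 5)² = -4 + 11² = -4 + 121 = 117)
w = √186 ≈ 13.638
r = -589 (r = -(117*5 + 4) = -(585 + 4) = -1*589 = -589)
r + w = -589 + √186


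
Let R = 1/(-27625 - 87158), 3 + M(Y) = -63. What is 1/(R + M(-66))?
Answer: -114783/7575679 ≈ -0.015152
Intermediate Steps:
M(Y) = -66 (M(Y) = -3 - 63 = -66)
R = -1/114783 (R = 1/(-114783) = -1/114783 ≈ -8.7121e-6)
1/(R + M(-66)) = 1/(-1/114783 - 66) = 1/(-7575679/114783) = -114783/7575679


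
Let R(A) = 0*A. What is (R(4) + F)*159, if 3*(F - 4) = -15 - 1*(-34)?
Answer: 1643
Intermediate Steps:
R(A) = 0
F = 31/3 (F = 4 + (-15 - 1*(-34))/3 = 4 + (-15 + 34)/3 = 4 + (⅓)*19 = 4 + 19/3 = 31/3 ≈ 10.333)
(R(4) + F)*159 = (0 + 31/3)*159 = (31/3)*159 = 1643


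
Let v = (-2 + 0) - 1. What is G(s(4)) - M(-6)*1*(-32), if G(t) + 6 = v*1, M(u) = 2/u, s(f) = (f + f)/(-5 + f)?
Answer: -59/3 ≈ -19.667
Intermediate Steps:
v = -3 (v = -2 - 1 = -3)
s(f) = 2*f/(-5 + f) (s(f) = (2*f)/(-5 + f) = 2*f/(-5 + f))
G(t) = -9 (G(t) = -6 - 3*1 = -6 - 3 = -9)
G(s(4)) - M(-6)*1*(-32) = -9 - (2/(-6))*1*(-32) = -9 - (2*(-⅙))*1*(-32) = -9 - (-⅓*1)*(-32) = -9 - (-1)*(-32)/3 = -9 - 1*32/3 = -9 - 32/3 = -59/3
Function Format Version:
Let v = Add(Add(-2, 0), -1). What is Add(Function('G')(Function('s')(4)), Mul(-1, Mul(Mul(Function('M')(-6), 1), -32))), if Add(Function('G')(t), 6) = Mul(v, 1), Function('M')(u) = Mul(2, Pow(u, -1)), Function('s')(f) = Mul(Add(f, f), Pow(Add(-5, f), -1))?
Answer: Rational(-59, 3) ≈ -19.667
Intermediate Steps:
v = -3 (v = Add(-2, -1) = -3)
Function('s')(f) = Mul(2, f, Pow(Add(-5, f), -1)) (Function('s')(f) = Mul(Mul(2, f), Pow(Add(-5, f), -1)) = Mul(2, f, Pow(Add(-5, f), -1)))
Function('G')(t) = -9 (Function('G')(t) = Add(-6, Mul(-3, 1)) = Add(-6, -3) = -9)
Add(Function('G')(Function('s')(4)), Mul(-1, Mul(Mul(Function('M')(-6), 1), -32))) = Add(-9, Mul(-1, Mul(Mul(Mul(2, Pow(-6, -1)), 1), -32))) = Add(-9, Mul(-1, Mul(Mul(Mul(2, Rational(-1, 6)), 1), -32))) = Add(-9, Mul(-1, Mul(Mul(Rational(-1, 3), 1), -32))) = Add(-9, Mul(-1, Mul(Rational(-1, 3), -32))) = Add(-9, Mul(-1, Rational(32, 3))) = Add(-9, Rational(-32, 3)) = Rational(-59, 3)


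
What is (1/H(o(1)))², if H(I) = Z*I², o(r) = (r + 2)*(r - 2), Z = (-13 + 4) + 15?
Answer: 1/2916 ≈ 0.00034294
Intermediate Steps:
Z = 6 (Z = -9 + 15 = 6)
o(r) = (-2 + r)*(2 + r) (o(r) = (2 + r)*(-2 + r) = (-2 + r)*(2 + r))
H(I) = 6*I²
(1/H(o(1)))² = (1/(6*(-4 + 1²)²))² = (1/(6*(-4 + 1)²))² = (1/(6*(-3)²))² = (1/(6*9))² = (1/54)² = 1/2916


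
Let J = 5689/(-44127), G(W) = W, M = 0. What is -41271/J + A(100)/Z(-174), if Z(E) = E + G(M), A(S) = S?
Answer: 158441106829/494943 ≈ 3.2012e+5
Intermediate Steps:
J = -5689/44127 (J = 5689*(-1/44127) = -5689/44127 ≈ -0.12892)
Z(E) = E (Z(E) = E + 0 = E)
-41271/J + A(100)/Z(-174) = -41271/(-5689/44127) + 100/(-174) = -41271*(-44127/5689) + 100*(-1/174) = 1821165417/5689 - 50/87 = 158441106829/494943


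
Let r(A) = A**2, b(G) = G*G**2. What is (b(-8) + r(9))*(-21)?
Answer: 9051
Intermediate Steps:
b(G) = G**3
(b(-8) + r(9))*(-21) = ((-8)**3 + 9**2)*(-21) = (-512 + 81)*(-21) = -431*(-21) = 9051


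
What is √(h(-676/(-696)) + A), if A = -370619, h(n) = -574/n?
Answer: I*√62734487/13 ≈ 609.27*I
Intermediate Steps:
√(h(-676/(-696)) + A) = √(-574/((-676/(-696))) - 370619) = √(-574/((-676*(-1/696))) - 370619) = √(-574/169/174 - 370619) = √(-574*174/169 - 370619) = √(-99876/169 - 370619) = √(-62734487/169) = I*√62734487/13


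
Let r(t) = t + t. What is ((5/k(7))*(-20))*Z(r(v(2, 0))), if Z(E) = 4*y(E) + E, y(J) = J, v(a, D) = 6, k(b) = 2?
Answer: -3000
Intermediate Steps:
r(t) = 2*t
Z(E) = 5*E (Z(E) = 4*E + E = 5*E)
((5/k(7))*(-20))*Z(r(v(2, 0))) = ((5/2)*(-20))*(5*(2*6)) = ((5*(½))*(-20))*(5*12) = ((5/2)*(-20))*60 = -50*60 = -3000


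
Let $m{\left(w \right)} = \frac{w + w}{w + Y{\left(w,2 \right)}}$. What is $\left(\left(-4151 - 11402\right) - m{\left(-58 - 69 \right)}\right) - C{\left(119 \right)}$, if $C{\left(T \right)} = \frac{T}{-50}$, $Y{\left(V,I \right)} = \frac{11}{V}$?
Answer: $- \frac{313774081}{20175} \approx -15553.0$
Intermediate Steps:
$C{\left(T \right)} = - \frac{T}{50}$ ($C{\left(T \right)} = T \left(- \frac{1}{50}\right) = - \frac{T}{50}$)
$m{\left(w \right)} = \frac{2 w}{w + \frac{11}{w}}$ ($m{\left(w \right)} = \frac{w + w}{w + \frac{11}{w}} = \frac{2 w}{w + \frac{11}{w}}$)
$\left(\left(-4151 - 11402\right) - m{\left(-58 - 69 \right)}\right) - C{\left(119 \right)} = \left(\left(-4151 - 11402\right) - \frac{2 \left(-58 - 69\right)^{2}}{11 + \left(-58 - 69\right)^{2}}\right) - \left(- \frac{1}{50}\right) 119 = \left(\left(-4151 - 11402\right) - \frac{2 \left(-58 - 69\right)^{2}}{11 + \left(-58 - 69\right)^{2}}\right) - - \frac{119}{50} = \left(-15553 - \frac{2 \left(-127\right)^{2}}{11 + \left(-127\right)^{2}}\right) + \frac{119}{50} = \left(-15553 - 2 \cdot 16129 \frac{1}{11 + 16129}\right) + \frac{119}{50} = \left(-15553 - 2 \cdot 16129 \cdot \frac{1}{16140}\right) + \frac{119}{50} = \left(-15553 - \frac{16129}{8070}\right) + \frac{119}{50} = - \frac{125528839}{8070} + \frac{119}{50} = - \frac{313774081}{20175}$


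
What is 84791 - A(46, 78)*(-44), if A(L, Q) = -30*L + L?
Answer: 26095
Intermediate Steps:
A(L, Q) = -29*L
84791 - A(46, 78)*(-44) = 84791 - (-29*46)*(-44) = 84791 - (-1334)*(-44) = 84791 - 1*58696 = 84791 - 58696 = 26095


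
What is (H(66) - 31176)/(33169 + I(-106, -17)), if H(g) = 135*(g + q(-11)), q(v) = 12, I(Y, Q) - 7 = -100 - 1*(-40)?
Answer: -10323/16558 ≈ -0.62344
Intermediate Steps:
I(Y, Q) = -53 (I(Y, Q) = 7 + (-100 - 1*(-40)) = 7 + (-100 + 40) = 7 - 60 = -53)
H(g) = 1620 + 135*g (H(g) = 135*(g + 12) = 135*(12 + g) = 1620 + 135*g)
(H(66) - 31176)/(33169 + I(-106, -17)) = ((1620 + 135*66) - 31176)/(33169 - 53) = ((1620 + 8910) - 31176)/33116 = (10530 - 31176)*(1/33116) = -20646*1/33116 = -10323/16558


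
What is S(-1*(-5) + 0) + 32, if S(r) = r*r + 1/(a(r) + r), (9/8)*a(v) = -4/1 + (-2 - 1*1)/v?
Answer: 2382/41 ≈ 58.098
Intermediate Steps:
a(v) = -32/9 - 8/(3*v) (a(v) = 8*(-4/1 + (-2 - 1*1)/v)/9 = 8*(-4*1 + (-2 - 1)/v)/9 = 8*(-4 - 3/v)/9 = -32/9 - 8/(3*v))
S(r) = r² + 1/(r + 8*(-3 - 4*r)/(9*r)) (S(r) = r*r + 1/(8*(-3 - 4*r)/(9*r) + r) = r² + 1/(r + 8*(-3 - 4*r)/(9*r)))
S(-1*(-5) + 0) + 32 = (-1*(-5) + 0)*(9 + 9*(-1*(-5) + 0)³ - 8*(-1*(-5) + 0)*(3 + 4*(-1*(-5) + 0)))/(-24 - 32*(-1*(-5) + 0) + 9*(-1*(-5) + 0)²) + 32 = (5 + 0)*(9 + 9*(5 + 0)³ - 8*(5 + 0)*(3 + 4*(5 + 0)))/(-24 - 32*(5 + 0) + 9*(5 + 0)²) + 32 = 5*(9 + 9*5³ - 8*5*(3 + 4*5))/(-24 - 32*5 + 9*5²) + 32 = 5*(9 + 9*125 - 8*5*(3 + 20))/(-24 - 160 + 9*25) + 32 = 5*(9 + 1125 - 8*5*23)/(-24 - 160 + 225) + 32 = 5*(9 + 1125 - 920)/41 + 32 = 5*(1/41)*214 + 32 = 1070/41 + 32 = 2382/41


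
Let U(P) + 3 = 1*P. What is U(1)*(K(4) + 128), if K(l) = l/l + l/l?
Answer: -260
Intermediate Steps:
K(l) = 2 (K(l) = 1 + 1 = 2)
U(P) = -3 + P (U(P) = -3 + 1*P = -3 + P)
U(1)*(K(4) + 128) = (-3 + 1)*(2 + 128) = -2*130 = -260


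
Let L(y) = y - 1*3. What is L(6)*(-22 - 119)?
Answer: -423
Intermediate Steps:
L(y) = -3 + y (L(y) = y - 3 = -3 + y)
L(6)*(-22 - 119) = (-3 + 6)*(-22 - 119) = 3*(-141) = -423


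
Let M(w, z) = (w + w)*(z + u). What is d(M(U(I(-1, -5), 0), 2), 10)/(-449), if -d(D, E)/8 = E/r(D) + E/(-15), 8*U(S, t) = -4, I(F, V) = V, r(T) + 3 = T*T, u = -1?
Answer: -136/1347 ≈ -0.10097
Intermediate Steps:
r(T) = -3 + T² (r(T) = -3 + T*T = -3 + T²)
U(S, t) = -½ (U(S, t) = (⅛)*(-4) = -½)
M(w, z) = 2*w*(-1 + z) (M(w, z) = (w + w)*(z - 1) = (2*w)*(-1 + z) = 2*w*(-1 + z))
d(D, E) = 8*E/15 - 8*E/(-3 + D²) (d(D, E) = -8*(E/(-3 + D²) + E/(-15)) = -8*(E/(-3 + D²) + E*(-1/15)) = -8*(E/(-3 + D²) - E/15) = -8*(-E/15 + E/(-3 + D²)) = 8*E/15 - 8*E/(-3 + D²))
d(M(U(I(-1, -5), 0), 2), 10)/(-449) = ((8/15)*10*(-18 + (2*(-½)*(-1 + 2))²)/(-3 + (2*(-½)*(-1 + 2))²))/(-449) = ((8/15)*10*(-18 + (2*(-½)*1)²)/(-3 + (2*(-½)*1)²))*(-1/449) = ((8/15)*10*(-18 + (-1)²)/(-3 + (-1)²))*(-1/449) = ((8/15)*10*(-18 + 1)/(-3 + 1))*(-1/449) = ((8/15)*10*(-17)/(-2))*(-1/449) = ((8/15)*10*(-½)*(-17))*(-1/449) = (136/3)*(-1/449) = -136/1347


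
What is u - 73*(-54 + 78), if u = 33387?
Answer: 31635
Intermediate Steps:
u - 73*(-54 + 78) = 33387 - 73*(-54 + 78) = 33387 - 73*24 = 33387 - 1*1752 = 33387 - 1752 = 31635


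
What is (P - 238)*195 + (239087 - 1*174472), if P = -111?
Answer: -3440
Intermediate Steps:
(P - 238)*195 + (239087 - 1*174472) = (-111 - 238)*195 + (239087 - 1*174472) = -349*195 + (239087 - 174472) = -68055 + 64615 = -3440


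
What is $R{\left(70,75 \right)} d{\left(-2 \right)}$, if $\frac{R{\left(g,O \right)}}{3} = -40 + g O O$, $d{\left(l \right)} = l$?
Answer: $-2362260$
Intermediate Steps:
$R{\left(g,O \right)} = -120 + 3 g O^{2}$ ($R{\left(g,O \right)} = 3 \left(-40 + g O O\right) = 3 \left(-40 + O g O\right) = 3 \left(-40 + g O^{2}\right) = -120 + 3 g O^{2}$)
$R{\left(70,75 \right)} d{\left(-2 \right)} = \left(-120 + 3 \cdot 70 \cdot 75^{2}\right) \left(-2\right) = \left(-120 + 3 \cdot 70 \cdot 5625\right) \left(-2\right) = \left(-120 + 1181250\right) \left(-2\right) = 1181130 \left(-2\right) = -2362260$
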